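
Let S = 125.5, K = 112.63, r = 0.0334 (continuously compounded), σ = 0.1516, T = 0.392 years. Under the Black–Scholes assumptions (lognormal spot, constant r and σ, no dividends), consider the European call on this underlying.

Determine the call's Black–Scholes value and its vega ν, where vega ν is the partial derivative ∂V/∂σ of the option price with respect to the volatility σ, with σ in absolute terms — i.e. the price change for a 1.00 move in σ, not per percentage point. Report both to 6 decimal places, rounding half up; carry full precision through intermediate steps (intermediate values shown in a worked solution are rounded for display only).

price = 14.869534
ν = 13.025148

σ√T = 0.1516·√0.392 = 0.094917
d₁ = (ln(S/K) + (r+σ²/2)T) / (σ√T) = (ln(125.5/112.63) + (0.0334+0.1516²/2)·0.392) / 0.094917 = (0.108198 + 0.017597) / 0.094917 = 1.325322
d₂ = d₁ − σ√T = 1.325322 − 0.094917 = 1.230405
e^{−rT} = e^{−0.0334·0.392} = 0.986993
N(d₁) = 0.907468,  N(d₂) = 0.890727
Call price V = S·N(d₁) − K·e^{−rT}·N(d₂) = 113.887200 − 99.017667 = 14.869534
φ(d₁) = (1/√(2π))·e^{−d₁²/2} = 0.165766
ν = S·φ(d₁)·√T = 13.025148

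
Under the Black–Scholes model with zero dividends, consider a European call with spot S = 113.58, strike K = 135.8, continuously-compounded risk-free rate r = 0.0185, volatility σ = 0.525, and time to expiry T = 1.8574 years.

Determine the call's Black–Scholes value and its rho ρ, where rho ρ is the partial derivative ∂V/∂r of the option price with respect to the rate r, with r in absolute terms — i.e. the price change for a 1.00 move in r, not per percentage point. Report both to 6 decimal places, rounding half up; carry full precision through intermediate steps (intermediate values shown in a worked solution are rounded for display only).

price = 26.052715
ρ = 70.172386

σ√T = 0.525·√1.8574 = 0.715504
d₁ = (ln(S/K) + (r+σ²/2)T) / (σ√T) = (ln(113.58/135.8) + (0.0185+0.525²/2)·1.8574) / 0.715504 = (-0.178676 + 0.290335) / 0.715504 = 0.156057
d₂ = d₁ − σ√T = 0.156057 − 0.715504 = -0.559447
e^{−rT} = e^{−0.0185·1.8574} = 0.966222
N(d₁) = 0.562006,  N(d₂) = 0.287928
Call price V = S·N(d₁) − K·e^{−rT}·N(d₂) = 63.832615 − 37.779900 = 26.052715
ρ = K·T·e^{−rT}·N(d₂) = 70.172386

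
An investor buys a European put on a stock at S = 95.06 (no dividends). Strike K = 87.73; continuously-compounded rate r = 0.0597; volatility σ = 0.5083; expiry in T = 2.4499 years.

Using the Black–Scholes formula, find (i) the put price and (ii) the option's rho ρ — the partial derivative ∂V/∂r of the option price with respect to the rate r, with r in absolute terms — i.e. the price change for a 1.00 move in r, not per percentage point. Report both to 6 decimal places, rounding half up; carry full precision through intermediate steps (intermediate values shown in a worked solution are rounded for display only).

price = 17.785279
ρ = -101.203197

σ√T = 0.5083·√2.4499 = 0.795599
d₁ = (ln(S/K) + (r+σ²/2)T) / (σ√T) = (ln(95.06/87.73) + (0.0597+0.5083²/2)·2.4499) / 0.795599 = (0.080244 + 0.462748) / 0.795599 = 0.682495
d₂ = d₁ − σ√T = 0.682495 − 0.795599 = -0.113104
e^{−rT} = e^{−0.0597·2.4499} = 0.863934
N(−d₁) = 0.247463,  N(−d₂) = 0.545026
Put price V = K·e^{−rT}·N(−d₂) − S·N(−d₁) = 41.309114 − 23.523835 = 17.785279
ρ = −K·T·e^{−rT}·N(−d₂) = -101.203197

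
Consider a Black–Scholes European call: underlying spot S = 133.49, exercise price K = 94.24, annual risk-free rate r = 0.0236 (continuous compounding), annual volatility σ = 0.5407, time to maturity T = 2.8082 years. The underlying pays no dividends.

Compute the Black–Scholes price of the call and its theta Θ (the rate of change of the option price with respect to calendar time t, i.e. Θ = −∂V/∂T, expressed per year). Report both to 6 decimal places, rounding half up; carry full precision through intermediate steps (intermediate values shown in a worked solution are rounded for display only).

σ√T = 0.5407·√2.8082 = 0.906088
d₁ = (ln(S/K) + (r+σ²/2)T) / (σ√T) = (ln(133.49/94.24) + (0.0236+0.5407²/2)·2.8082) / 0.906088 = (0.348182 + 0.476771) / 0.906088 = 0.910456
d₂ = d₁ − σ√T = 0.910456 − 0.906088 = 0.004368
e^{−rT} = e^{−0.0236·2.8082} = 0.935875
N(d₁) = 0.818709,  N(d₂) = 0.501742
Call price V = S·N(d₁) − K·e^{−rT}·N(d₂) = 109.289453 − 44.252106 = 65.037348
φ(d₁) = (1/√(2π))·e^{−d₁²/2} = 0.263579
Θ = −S·φ(d₁)·σ/(2√T) − r·K·e^{−rT}·N(d₂) = −5.676378 − 1.044350 = -6.720728

price = 65.037348
Θ = -6.720728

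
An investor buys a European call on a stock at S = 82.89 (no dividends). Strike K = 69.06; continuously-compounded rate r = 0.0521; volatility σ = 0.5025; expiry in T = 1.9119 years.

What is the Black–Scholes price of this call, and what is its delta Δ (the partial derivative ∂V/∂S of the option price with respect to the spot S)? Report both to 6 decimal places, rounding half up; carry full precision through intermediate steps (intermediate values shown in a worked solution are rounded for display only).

price = 31.473166
Δ = 0.774421

σ√T = 0.5025·√1.9119 = 0.694814
d₁ = (ln(S/K) + (r+σ²/2)T) / (σ√T) = (ln(82.89/69.06) + (0.0521+0.5025²/2)·1.9119) / 0.694814 = (0.182539 + 0.340993) / 0.694814 = 0.753485
d₂ = d₁ − σ√T = 0.753485 − 0.694814 = 0.058671
e^{−rT} = e^{−0.0521·1.9119} = 0.905190
N(d₁) = 0.774421,  N(d₂) = 0.523393
Call price V = S·N(d₁) − K·e^{−rT}·N(d₂) = 64.191736 − 32.718570 = 31.473166
Δ = N(d₁) = 0.774421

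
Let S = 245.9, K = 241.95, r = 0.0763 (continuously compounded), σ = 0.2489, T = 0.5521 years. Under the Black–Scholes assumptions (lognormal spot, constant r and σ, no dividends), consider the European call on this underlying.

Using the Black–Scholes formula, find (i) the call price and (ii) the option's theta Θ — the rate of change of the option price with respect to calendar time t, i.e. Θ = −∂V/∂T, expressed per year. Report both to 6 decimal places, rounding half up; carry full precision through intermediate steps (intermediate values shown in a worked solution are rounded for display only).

σ√T = 0.2489·√0.5521 = 0.184941
d₁ = (ln(S/K) + (r+σ²/2)T) / (σ√T) = (ln(245.9/241.95) + (0.0763+0.2489²/2)·0.5521) / 0.184941 = (0.016194 + 0.059227) / 0.184941 = 0.407809
d₂ = d₁ − σ√T = 0.407809 − 0.184941 = 0.222868
e^{−rT} = e^{−0.0763·0.5521} = 0.958750
N(d₁) = 0.658293,  N(d₂) = 0.588181
Call price V = S·N(d₁) − K·e^{−rT}·N(d₂) = 161.874267 − 136.440005 = 25.434262
φ(d₁) = (1/√(2π))·e^{−d₁²/2} = 0.367110
Θ = −S·φ(d₁)·σ/(2√T) − r·K·e^{−rT}·N(d₂) = −15.119633 − 10.410372 = -25.530005

price = 25.434262
Θ = -25.530005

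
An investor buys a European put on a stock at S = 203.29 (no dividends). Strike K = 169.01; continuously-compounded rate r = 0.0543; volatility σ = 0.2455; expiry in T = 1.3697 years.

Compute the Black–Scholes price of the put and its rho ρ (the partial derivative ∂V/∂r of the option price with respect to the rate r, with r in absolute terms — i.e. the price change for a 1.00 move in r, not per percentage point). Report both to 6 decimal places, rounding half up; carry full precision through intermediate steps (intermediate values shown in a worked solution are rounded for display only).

price = 5.105808
ρ = -48.189174

σ√T = 0.2455·√1.3697 = 0.287319
d₁ = (ln(S/K) + (r+σ²/2)T) / (σ√T) = (ln(203.29/169.01) + (0.0543+0.2455²/2)·1.3697) / 0.287319 = (0.184676 + 0.115651) / 0.287319 = 1.045272
d₂ = d₁ − σ√T = 1.045272 − 0.287319 = 0.757953
e^{−rT} = e^{−0.0543·1.3697} = 0.928324
N(−d₁) = 0.147949,  N(−d₂) = 0.224240
Put price V = K·e^{−rT}·N(−d₂) − S·N(−d₁) = 35.182284 − 30.076476 = 5.105808
ρ = −K·T·e^{−rT}·N(−d₂) = -48.189174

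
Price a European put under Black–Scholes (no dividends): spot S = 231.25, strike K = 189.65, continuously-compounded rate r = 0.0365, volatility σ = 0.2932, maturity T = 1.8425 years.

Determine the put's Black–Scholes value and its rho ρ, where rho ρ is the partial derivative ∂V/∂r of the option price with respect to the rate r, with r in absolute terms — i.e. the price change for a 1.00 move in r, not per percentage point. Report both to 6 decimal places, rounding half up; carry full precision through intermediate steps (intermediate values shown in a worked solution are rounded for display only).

σ√T = 0.2932·√1.8425 = 0.397986
d₁ = (ln(S/K) + (r+σ²/2)T) / (σ√T) = (ln(231.25/189.65) + (0.0365+0.2932²/2)·1.8425) / 0.397986 = (0.198319 + 0.146448) / 0.397986 = 0.866279
d₂ = d₁ − σ√T = 0.866279 − 0.397986 = 0.468293
e^{−rT} = e^{−0.0365·1.8425} = 0.934960
N(−d₁) = 0.193169,  N(−d₂) = 0.319788
Put price V = K·e^{−rT}·N(−d₂) − S·N(−d₁) = 56.703206 − 44.670251 = 12.032954
ρ = −K·T·e^{−rT}·N(−d₂) = -104.475656

price = 12.032954
ρ = -104.475656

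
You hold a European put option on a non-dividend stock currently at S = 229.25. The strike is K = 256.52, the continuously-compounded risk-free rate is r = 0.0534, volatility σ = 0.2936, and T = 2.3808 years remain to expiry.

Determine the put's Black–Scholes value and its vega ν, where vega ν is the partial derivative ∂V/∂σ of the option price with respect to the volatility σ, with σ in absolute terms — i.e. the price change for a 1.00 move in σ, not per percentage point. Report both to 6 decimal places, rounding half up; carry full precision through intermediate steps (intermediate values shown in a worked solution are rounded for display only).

σ√T = 0.2936·√2.3808 = 0.453020
d₁ = (ln(S/K) + (r+σ²/2)T) / (σ√T) = (ln(229.25/256.52) + (0.0534+0.2936²/2)·2.3808) / 0.453020 = (-0.112394 + 0.229748) / 0.453020 = 0.259050
d₂ = d₁ − σ√T = 0.259050 − 0.453020 = -0.193970
e^{−rT} = e^{−0.0534·2.3808} = 0.880615
N(−d₁) = 0.397798,  N(−d₂) = 0.576900
Put price V = K·e^{−rT}·N(−d₂) − S·N(−d₁) = 130.319130 − 91.195277 = 39.123853
φ(d₁) = (1/√(2π))·e^{−d₁²/2} = 0.385778
ν = S·φ(d₁)·√T = 136.461079

price = 39.123853
ν = 136.461079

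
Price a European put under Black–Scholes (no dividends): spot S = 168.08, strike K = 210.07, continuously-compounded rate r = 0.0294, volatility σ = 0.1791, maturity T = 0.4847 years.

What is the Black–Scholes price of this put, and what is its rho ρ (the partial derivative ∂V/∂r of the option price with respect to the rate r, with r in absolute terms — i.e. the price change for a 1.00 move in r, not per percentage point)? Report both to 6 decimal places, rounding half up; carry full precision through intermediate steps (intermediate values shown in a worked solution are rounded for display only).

price = 39.470013
ρ = -96.240795

σ√T = 0.1791·√0.4847 = 0.124690
d₁ = (ln(S/K) + (r+σ²/2)T) / (σ√T) = (ln(168.08/210.07) + (0.0294+0.1791²/2)·0.4847) / 0.124690 = (-0.223001 + 0.022024) / 0.124690 = -1.611810
d₂ = d₁ − σ√T = -1.611810 − 0.124690 = -1.736500
e^{−rT} = e^{−0.0294·0.4847} = 0.985851
N(−d₁) = 0.946498,  N(−d₂) = 0.958762
Put price V = K·e^{−rT}·N(−d₂) − S·N(−d₁) = 198.557449 − 159.087436 = 39.470013
ρ = −K·T·e^{−rT}·N(−d₂) = -96.240795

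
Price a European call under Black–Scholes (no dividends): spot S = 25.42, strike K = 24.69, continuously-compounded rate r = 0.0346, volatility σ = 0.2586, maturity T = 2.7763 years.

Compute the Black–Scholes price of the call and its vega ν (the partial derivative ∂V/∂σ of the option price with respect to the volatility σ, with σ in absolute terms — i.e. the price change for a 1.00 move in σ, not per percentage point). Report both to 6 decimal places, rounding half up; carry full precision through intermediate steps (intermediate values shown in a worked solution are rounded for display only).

price = 5.744802
ν = 14.866912

σ√T = 0.2586·√2.7763 = 0.430885
d₁ = (ln(S/K) + (r+σ²/2)T) / (σ√T) = (ln(25.42/24.69) + (0.0346+0.2586²/2)·2.7763) / 0.430885 = (0.029138 + 0.188891) / 0.430885 = 0.506002
d₂ = d₁ − σ√T = 0.506002 − 0.430885 = 0.075117
e^{−rT} = e^{−0.0346·2.7763} = 0.908410
N(d₁) = 0.693573,  N(d₂) = 0.529939
Call price V = S·N(d₁) − K·e^{−rT}·N(d₂) = 17.630614 − 11.885811 = 5.744802
φ(d₁) = (1/√(2π))·e^{−d₁²/2} = 0.351004
ν = S·φ(d₁)·√T = 14.866912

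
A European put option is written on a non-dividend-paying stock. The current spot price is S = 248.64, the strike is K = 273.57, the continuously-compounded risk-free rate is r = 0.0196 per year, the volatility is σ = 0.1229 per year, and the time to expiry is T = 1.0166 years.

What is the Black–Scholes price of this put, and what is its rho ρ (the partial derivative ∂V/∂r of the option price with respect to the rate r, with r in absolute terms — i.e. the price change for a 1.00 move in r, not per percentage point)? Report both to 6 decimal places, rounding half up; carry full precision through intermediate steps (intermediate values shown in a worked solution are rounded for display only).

σ√T = 0.1229·√1.0166 = 0.123916
d₁ = (ln(S/K) + (r+σ²/2)T) / (σ√T) = (ln(248.64/273.57) + (0.0196+0.1229²/2)·1.0166) / 0.123916 = (-0.095551 + 0.027603) / 0.123916 = -0.548344
d₂ = d₁ − σ√T = -0.548344 − 0.123916 = -0.672260
e^{−rT} = e^{−0.0196·1.0166} = 0.980272
N(−d₁) = 0.708272,  N(−d₂) = 0.749291
Put price V = K·e^{−rT}·N(−d₂) − S·N(−d₁) = 200.939559 − 176.104790 = 24.834769
ρ = −K·T·e^{−rT}·N(−d₂) = -204.275156

price = 24.834769
ρ = -204.275156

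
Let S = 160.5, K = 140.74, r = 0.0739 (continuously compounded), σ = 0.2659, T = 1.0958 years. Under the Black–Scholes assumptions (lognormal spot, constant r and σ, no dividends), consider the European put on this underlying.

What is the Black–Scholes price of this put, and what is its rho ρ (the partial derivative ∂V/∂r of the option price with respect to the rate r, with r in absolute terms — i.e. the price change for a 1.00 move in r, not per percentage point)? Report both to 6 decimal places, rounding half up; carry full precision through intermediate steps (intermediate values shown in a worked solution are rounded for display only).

price = 5.123856
ρ = -37.887932

σ√T = 0.2659·√1.0958 = 0.278345
d₁ = (ln(S/K) + (r+σ²/2)T) / (σ√T) = (ln(160.5/140.74) + (0.0739+0.2659²/2)·1.0958) / 0.278345 = (0.131380 + 0.119718) / 0.278345 = 0.902107
d₂ = d₁ − σ√T = 0.902107 − 0.278345 = 0.623762
e^{−rT} = e^{−0.0739·1.0958} = 0.922212
N(−d₁) = 0.183500,  N(−d₂) = 0.266392
Put price V = K·e^{−rT}·N(−d₂) − S·N(−d₁) = 34.575590 − 29.451734 = 5.123856
ρ = −K·T·e^{−rT}·N(−d₂) = -37.887932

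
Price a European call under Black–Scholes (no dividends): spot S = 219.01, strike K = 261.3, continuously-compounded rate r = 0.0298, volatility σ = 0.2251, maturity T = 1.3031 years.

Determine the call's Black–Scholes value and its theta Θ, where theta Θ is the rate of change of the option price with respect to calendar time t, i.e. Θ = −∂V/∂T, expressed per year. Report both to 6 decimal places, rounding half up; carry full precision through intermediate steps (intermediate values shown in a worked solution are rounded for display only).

price = 11.221331
Θ = -9.824769

σ√T = 0.2251·√1.3031 = 0.256959
d₁ = (ln(S/K) + (r+σ²/2)T) / (σ√T) = (ln(219.01/261.3) + (0.0298+0.2251²/2)·1.3031) / 0.256959 = (-0.176552 + 0.071846) / 0.256959 = -0.407478
d₂ = d₁ − σ√T = -0.407478 − 0.256959 = -0.664438
e^{−rT} = e^{−0.0298·1.3031} = 0.961912
N(d₁) = 0.341828,  N(d₂) = 0.253205
Call price V = S·N(d₁) − K·e^{−rT}·N(d₂) = 74.863827 − 63.642496 = 11.221331
φ(d₁) = (1/√(2π))·e^{−d₁²/2} = 0.367160
Θ = −S·φ(d₁)·σ/(2√T) − r·K·e^{−rT}·N(d₂) = −7.928222 − 1.896546 = -9.824769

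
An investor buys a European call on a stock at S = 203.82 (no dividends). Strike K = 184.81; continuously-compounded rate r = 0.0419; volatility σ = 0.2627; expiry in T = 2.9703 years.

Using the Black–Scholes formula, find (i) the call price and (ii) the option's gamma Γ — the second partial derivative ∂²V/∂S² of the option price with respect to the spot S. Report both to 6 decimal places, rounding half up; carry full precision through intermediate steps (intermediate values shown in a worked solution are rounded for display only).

price = 56.982317
Γ = 0.003342

σ√T = 0.2627·√2.9703 = 0.452752
d₁ = (ln(S/K) + (r+σ²/2)T) / (σ√T) = (ln(203.82/184.81) + (0.0419+0.2627²/2)·2.9703) / 0.452752 = (0.097909 + 0.226948) / 0.452752 = 0.717516
d₂ = d₁ − σ√T = 0.717516 − 0.452752 = 0.264764
e^{−rT} = e^{−0.0419·2.9703} = 0.882977
N(d₁) = 0.763472,  N(d₂) = 0.604404
Call price V = S·N(d₁) − K·e^{−rT}·N(d₂) = 155.610883 − 98.628566 = 56.982317
φ(d₁) = (1/√(2π))·e^{−d₁²/2} = 0.308401
Γ = φ(d₁) / (S·σ·√T) = 0.003342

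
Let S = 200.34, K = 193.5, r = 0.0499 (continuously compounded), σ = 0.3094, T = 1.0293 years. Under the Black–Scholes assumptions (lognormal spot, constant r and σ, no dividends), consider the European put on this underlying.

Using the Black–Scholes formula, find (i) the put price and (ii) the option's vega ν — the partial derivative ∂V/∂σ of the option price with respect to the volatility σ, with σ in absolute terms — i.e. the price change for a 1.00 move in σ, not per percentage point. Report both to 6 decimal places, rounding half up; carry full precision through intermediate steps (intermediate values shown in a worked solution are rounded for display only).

σ√T = 0.3094·√1.0293 = 0.313900
d₁ = (ln(S/K) + (r+σ²/2)T) / (σ√T) = (ln(200.34/193.5) + (0.0499+0.3094²/2)·1.0293) / 0.313900 = (0.034738 + 0.100629) / 0.313900 = 0.431243
d₂ = d₁ − σ√T = 0.431243 − 0.313900 = 0.117343
e^{−rT} = e^{−0.0499·1.0293} = 0.949935
N(−d₁) = 0.333146,  N(−d₂) = 0.453294
Put price V = K·e^{−rT}·N(−d₂) − S·N(−d₁) = 83.321082 − 66.742460 = 16.578622
φ(d₁) = (1/√(2π))·e^{−d₁²/2} = 0.363519
ν = S·φ(d₁)·√T = 73.886618

price = 16.578622
ν = 73.886618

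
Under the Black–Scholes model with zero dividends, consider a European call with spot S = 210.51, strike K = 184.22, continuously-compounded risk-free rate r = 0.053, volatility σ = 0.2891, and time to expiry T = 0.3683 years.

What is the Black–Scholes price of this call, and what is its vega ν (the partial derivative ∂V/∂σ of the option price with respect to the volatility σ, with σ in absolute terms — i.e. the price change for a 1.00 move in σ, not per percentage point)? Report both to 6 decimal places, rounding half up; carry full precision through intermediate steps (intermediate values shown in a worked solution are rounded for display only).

price = 33.461380
ν = 32.169064

σ√T = 0.2891·√0.3683 = 0.175448
d₁ = (ln(S/K) + (r+σ²/2)T) / (σ√T) = (ln(210.51/184.22) + (0.053+0.2891²/2)·0.3683) / 0.175448 = (0.133402 + 0.034911) / 0.175448 = 0.959334
d₂ = d₁ − σ√T = 0.959334 − 0.175448 = 0.783886
e^{−rT} = e^{−0.053·0.3683} = 0.980669
N(d₁) = 0.831305,  N(d₂) = 0.783446
Call price V = S·N(d₁) − K·e^{−rT}·N(d₂) = 174.997951 − 141.536570 = 33.461380
φ(d₁) = (1/√(2π))·e^{−d₁²/2} = 0.251805
ν = S·φ(d₁)·√T = 32.169064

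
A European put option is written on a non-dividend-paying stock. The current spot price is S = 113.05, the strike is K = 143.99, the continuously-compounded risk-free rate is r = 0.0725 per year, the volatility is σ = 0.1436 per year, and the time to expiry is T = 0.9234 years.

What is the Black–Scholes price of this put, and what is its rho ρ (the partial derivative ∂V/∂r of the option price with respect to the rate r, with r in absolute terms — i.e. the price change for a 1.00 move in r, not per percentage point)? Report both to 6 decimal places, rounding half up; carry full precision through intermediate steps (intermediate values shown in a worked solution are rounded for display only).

σ√T = 0.1436·√0.9234 = 0.137991
d₁ = (ln(S/K) + (r+σ²/2)T) / (σ√T) = (ln(113.05/143.99) + (0.0725+0.1436²/2)·0.9234) / 0.137991 = (-0.241914 + 0.076467) / 0.137991 = -1.198969
d₂ = d₁ − σ√T = -1.198969 − 0.137991 = -1.336960
e^{−rT} = e^{−0.0725·0.9234} = 0.935245
N(−d₁) = 0.884730,  N(−d₂) = 0.909382
Put price V = K·e^{−rT}·N(−d₂) − S·N(−d₁) = 122.462821 − 100.018735 = 22.444086
ρ = −K·T·e^{−rT}·N(−d₂) = -113.082169

price = 22.444086
ρ = -113.082169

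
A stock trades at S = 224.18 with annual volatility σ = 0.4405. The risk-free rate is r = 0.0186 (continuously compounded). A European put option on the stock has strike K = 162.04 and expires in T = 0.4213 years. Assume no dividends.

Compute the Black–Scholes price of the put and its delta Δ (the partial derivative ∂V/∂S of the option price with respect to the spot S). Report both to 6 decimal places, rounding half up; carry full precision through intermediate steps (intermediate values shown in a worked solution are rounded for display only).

price = 3.263302
Δ = -0.095831

σ√T = 0.4405·√0.4213 = 0.285918
d₁ = (ln(S/K) + (r+σ²/2)T) / (σ√T) = (ln(224.18/162.04) + (0.0186+0.4405²/2)·0.4213) / 0.285918 = (0.324606 + 0.048711) / 0.285918 = 1.305678
d₂ = d₁ − σ√T = 1.305678 − 0.285918 = 1.019759
e^{−rT} = e^{−0.0186·0.4213} = 0.992194
N(−d₁) = 0.095831,  N(−d₂) = 0.153921
Put price V = K·e^{−rT}·N(−d₂) − S·N(−d₁) = 24.746722 − 21.483420 = 3.263302
Δ = −N(−d₁) = -0.095831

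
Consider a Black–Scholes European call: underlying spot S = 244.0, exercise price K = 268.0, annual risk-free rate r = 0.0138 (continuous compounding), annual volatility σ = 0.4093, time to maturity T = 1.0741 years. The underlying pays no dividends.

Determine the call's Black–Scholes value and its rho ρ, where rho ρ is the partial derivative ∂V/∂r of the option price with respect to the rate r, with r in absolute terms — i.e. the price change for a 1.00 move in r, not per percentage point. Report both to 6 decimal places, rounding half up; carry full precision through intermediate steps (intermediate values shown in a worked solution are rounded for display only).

σ√T = 0.4093·√1.0741 = 0.424194
d₁ = (ln(S/K) + (r+σ²/2)T) / (σ√T) = (ln(244.0/268.0) + (0.0138+0.4093²/2)·1.0741) / 0.424194 = (-0.093819 + 0.104793) / 0.424194 = 0.025870
d₂ = d₁ − σ√T = 0.025870 − 0.424194 = -0.398324
e^{−rT} = e^{−0.0138·1.0741} = 0.985287
N(d₁) = 0.510320,  N(d₂) = 0.345196
Call price V = S·N(d₁) − K·e^{−rT}·N(d₂) = 124.517963 − 91.151332 = 33.366631
ρ = K·T·e^{−rT}·N(d₂) = 97.905646

price = 33.366631
ρ = 97.905646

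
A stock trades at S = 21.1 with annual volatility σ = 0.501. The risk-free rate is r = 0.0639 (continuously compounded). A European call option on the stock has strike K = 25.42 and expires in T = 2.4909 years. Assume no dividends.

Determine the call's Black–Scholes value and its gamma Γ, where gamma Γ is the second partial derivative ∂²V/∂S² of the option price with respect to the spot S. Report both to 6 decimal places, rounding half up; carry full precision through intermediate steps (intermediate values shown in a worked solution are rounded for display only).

σ√T = 0.501·√2.4909 = 0.790708
d₁ = (ln(S/K) + (r+σ²/2)T) / (σ√T) = (ln(21.1/25.42) + (0.0639+0.501²/2)·2.4909) / 0.790708 = (-0.186263 + 0.471778) / 0.790708 = 0.361087
d₂ = d₁ − σ√T = 0.361087 − 0.790708 = -0.429620
e^{−rT} = e^{−0.0639·2.4909} = 0.852853
N(d₁) = 0.640983,  N(d₂) = 0.333736
Call price V = S·N(d₁) − K·e^{−rT}·N(d₂) = 13.524740 − 7.235234 = 6.289506
φ(d₁) = (1/√(2π))·e^{−d₁²/2} = 0.373764
Γ = φ(d₁) / (S·σ·√T) = 0.022403

price = 6.289506
Γ = 0.022403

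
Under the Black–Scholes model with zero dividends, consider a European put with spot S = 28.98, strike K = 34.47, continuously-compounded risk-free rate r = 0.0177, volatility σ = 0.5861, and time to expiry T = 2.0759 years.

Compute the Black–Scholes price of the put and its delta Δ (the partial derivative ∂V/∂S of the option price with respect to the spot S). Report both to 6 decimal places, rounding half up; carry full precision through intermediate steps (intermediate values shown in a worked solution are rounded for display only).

price = 12.423465
Δ = -0.397317

σ√T = 0.5861·√2.0759 = 0.844452
d₁ = (ln(S/K) + (r+σ²/2)T) / (σ√T) = (ln(28.98/34.47) + (0.0177+0.5861²/2)·2.0759) / 0.844452 = (-0.173483 + 0.393293) / 0.844452 = 0.260298
d₂ = d₁ − σ√T = 0.260298 − 0.844452 = -0.584153
e^{−rT} = e^{−0.0177·2.0759} = 0.963923
N(−d₁) = 0.397317,  N(−d₂) = 0.720441
Put price V = K·e^{−rT}·N(−d₂) − S·N(−d₁) = 23.937706 − 11.514241 = 12.423465
Δ = −N(−d₁) = -0.397317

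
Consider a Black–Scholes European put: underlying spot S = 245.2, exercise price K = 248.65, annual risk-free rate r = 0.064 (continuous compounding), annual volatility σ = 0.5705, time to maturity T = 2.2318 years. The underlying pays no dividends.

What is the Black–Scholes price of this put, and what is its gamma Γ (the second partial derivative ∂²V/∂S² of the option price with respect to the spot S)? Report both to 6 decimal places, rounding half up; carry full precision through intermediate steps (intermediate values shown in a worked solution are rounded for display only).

σ√T = 0.5705·√2.2318 = 0.852282
d₁ = (ln(S/K) + (r+σ²/2)T) / (σ√T) = (ln(245.2/248.65) + (0.064+0.5705²/2)·2.2318) / 0.852282 = (-0.013972 + 0.506027) / 0.852282 = 0.577339
d₂ = d₁ − σ√T = 0.577339 − 0.852282 = -0.274943
e^{−rT} = e^{−0.064·2.2318} = 0.866897
N(−d₁) = 0.281855,  N(−d₂) = 0.608320
Put price V = K·e^{−rT}·N(−d₂) − S·N(−d₁) = 131.125775 − 69.110926 = 62.014848
φ(d₁) = (1/√(2π))·e^{−d₁²/2} = 0.337700
Γ = φ(d₁) / (S·σ·√T) = 0.001616

price = 62.014848
Γ = 0.001616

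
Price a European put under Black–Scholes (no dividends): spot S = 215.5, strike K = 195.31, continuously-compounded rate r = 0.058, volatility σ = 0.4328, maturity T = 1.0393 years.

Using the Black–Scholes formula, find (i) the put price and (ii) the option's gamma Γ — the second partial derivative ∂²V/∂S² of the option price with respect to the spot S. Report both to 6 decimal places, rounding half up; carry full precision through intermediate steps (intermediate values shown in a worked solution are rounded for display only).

price = 21.247984
Γ = 0.003546

σ√T = 0.4328·√1.0393 = 0.441223
d₁ = (ln(S/K) + (r+σ²/2)T) / (σ√T) = (ln(215.5/195.31) + (0.058+0.4328²/2)·1.0393) / 0.441223 = (0.098373 + 0.157618) / 0.441223 = 0.580186
d₂ = d₁ − σ√T = 0.580186 − 0.441223 = 0.138963
e^{−rT} = e^{−0.058·1.0393} = 0.941501
N(−d₁) = 0.280895,  N(−d₂) = 0.444740
Put price V = K·e^{−rT}·N(−d₂) − S·N(−d₁) = 81.780804 − 60.532820 = 21.247984
φ(d₁) = (1/√(2π))·e^{−d₁²/2} = 0.337144
Γ = φ(d₁) / (S·σ·√T) = 0.003546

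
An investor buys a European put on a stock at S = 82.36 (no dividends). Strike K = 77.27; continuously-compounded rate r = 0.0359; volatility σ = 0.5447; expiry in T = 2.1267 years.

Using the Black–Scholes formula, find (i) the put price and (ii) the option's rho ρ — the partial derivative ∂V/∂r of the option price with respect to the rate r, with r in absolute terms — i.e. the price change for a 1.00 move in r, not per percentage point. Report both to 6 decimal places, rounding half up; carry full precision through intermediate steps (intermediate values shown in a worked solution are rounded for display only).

price = 18.731152
ρ = -89.425384

σ√T = 0.5447·√2.1267 = 0.794347
d₁ = (ln(S/K) + (r+σ²/2)T) / (σ√T) = (ln(82.36/77.27) + (0.0359+0.5447²/2)·2.1267) / 0.794347 = (0.063794 + 0.391842) / 0.794347 = 0.573599
d₂ = d₁ − σ√T = 0.573599 − 0.794347 = -0.220749
e^{−rT} = e^{−0.0359·2.1267} = 0.926493
N(−d₁) = 0.283120,  N(−d₂) = 0.587356
Put price V = K·e^{−rT}·N(−d₂) − S·N(−d₁) = 42.048894 − 23.317742 = 18.731152
ρ = −K·T·e^{−rT}·N(−d₂) = -89.425384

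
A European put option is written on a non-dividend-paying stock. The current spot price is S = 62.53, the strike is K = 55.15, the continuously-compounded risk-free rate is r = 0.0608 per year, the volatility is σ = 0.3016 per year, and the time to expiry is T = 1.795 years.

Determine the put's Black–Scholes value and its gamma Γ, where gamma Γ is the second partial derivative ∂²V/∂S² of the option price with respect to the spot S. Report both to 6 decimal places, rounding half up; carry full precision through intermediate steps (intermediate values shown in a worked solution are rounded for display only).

price = 3.866740
Γ = 0.011621

σ√T = 0.3016·√1.795 = 0.404076
d₁ = (ln(S/K) + (r+σ²/2)T) / (σ√T) = (ln(62.53/55.15) + (0.0608+0.3016²/2)·1.795) / 0.404076 = (0.125590 + 0.190775) / 0.404076 = 0.782932
d₂ = d₁ − σ√T = 0.782932 − 0.404076 = 0.378856
e^{−rT} = e^{−0.0608·1.795} = 0.896608
N(−d₁) = 0.216833,  N(−d₂) = 0.352397
Put price V = K·e^{−rT}·N(−d₂) − S·N(−d₁) = 17.425331 − 13.558591 = 3.866740
φ(d₁) = (1/√(2π))·e^{−d₁²/2} = 0.293631
Γ = φ(d₁) / (S·σ·√T) = 0.011621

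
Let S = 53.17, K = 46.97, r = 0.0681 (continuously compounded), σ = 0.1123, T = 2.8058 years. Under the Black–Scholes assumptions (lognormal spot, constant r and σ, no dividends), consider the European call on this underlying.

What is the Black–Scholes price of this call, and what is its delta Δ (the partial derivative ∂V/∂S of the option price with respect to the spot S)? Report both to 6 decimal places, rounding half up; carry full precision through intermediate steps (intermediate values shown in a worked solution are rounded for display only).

price = 14.534983
Δ = 0.961548

σ√T = 0.1123·√2.8058 = 0.188108
d₁ = (ln(S/K) + (r+σ²/2)T) / (σ√T) = (ln(53.17/46.97) + (0.0681+0.1123²/2)·2.8058) / 0.188108 = (0.123985 + 0.208767) / 0.188108 = 1.768941
d₂ = d₁ − σ√T = 1.768941 − 0.188108 = 1.580833
e^{−rT} = e^{−0.0681·2.8058} = 0.826071
N(d₁) = 0.961548,  N(d₂) = 0.943042
Call price V = S·N(d₁) − K·e^{−rT}·N(d₂) = 51.125514 − 36.590531 = 14.534983
Δ = N(d₁) = 0.961548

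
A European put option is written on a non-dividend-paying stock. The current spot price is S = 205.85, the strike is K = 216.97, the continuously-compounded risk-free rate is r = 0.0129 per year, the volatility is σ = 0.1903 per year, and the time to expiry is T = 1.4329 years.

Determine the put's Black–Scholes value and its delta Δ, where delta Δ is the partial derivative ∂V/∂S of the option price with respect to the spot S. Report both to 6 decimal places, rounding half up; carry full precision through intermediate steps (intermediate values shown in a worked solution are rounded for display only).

price = 22.775712
Δ = -0.514325

σ√T = 0.1903·√1.4329 = 0.227796
d₁ = (ln(S/K) + (r+σ²/2)T) / (σ√T) = (ln(205.85/216.97) + (0.0129+0.1903²/2)·1.4329) / 0.227796 = (-0.052611 + 0.044430) / 0.227796 = -0.035915
d₂ = d₁ − σ√T = -0.035915 − 0.227796 = -0.263712
e^{−rT} = e^{−0.0129·1.4329} = 0.981685
N(−d₁) = 0.514325,  N(−d₂) = 0.603999
Put price V = K·e^{−rT}·N(−d₂) − S·N(−d₁) = 128.649516 − 105.873804 = 22.775712
Δ = −N(−d₁) = -0.514325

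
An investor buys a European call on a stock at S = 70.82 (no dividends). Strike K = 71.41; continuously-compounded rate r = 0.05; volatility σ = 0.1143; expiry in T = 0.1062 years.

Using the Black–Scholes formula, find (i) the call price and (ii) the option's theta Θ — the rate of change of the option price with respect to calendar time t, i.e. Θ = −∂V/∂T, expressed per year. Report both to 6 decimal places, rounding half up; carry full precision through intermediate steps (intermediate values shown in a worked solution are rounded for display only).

σ√T = 0.1143·√0.1062 = 0.037248
d₁ = (ln(S/K) + (r+σ²/2)T) / (σ√T) = (ln(70.82/71.41) + (0.05+0.1143²/2)·0.1062) / 0.037248 = (-0.008296 + 0.006004) / 0.037248 = -0.061553
d₂ = d₁ − σ√T = -0.061553 − 0.037248 = -0.098801
e^{−rT} = e^{−0.05·0.1062} = 0.994704
N(d₁) = 0.475460,  N(d₂) = 0.460648
Call price V = S·N(d₁) − K·e^{−rT}·N(d₂) = 33.672043 − 32.720669 = 0.951374
φ(d₁) = (1/√(2π))·e^{−d₁²/2} = 0.398187
Θ = −S·φ(d₁)·σ/(2√T) − r·K·e^{−rT}·N(d₂) = −4.945352 − 1.636033 = -6.581386

price = 0.951374
Θ = -6.581386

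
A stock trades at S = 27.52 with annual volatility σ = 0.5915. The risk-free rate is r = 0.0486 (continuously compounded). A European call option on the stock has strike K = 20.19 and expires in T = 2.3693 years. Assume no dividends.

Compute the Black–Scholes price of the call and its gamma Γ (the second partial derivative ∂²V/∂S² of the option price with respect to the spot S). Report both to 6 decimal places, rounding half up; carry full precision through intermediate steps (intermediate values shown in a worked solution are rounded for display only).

price = 13.534377
Γ = 0.010410

σ√T = 0.5915·√2.3693 = 0.910468
d₁ = (ln(S/K) + (r+σ²/2)T) / (σ√T) = (ln(27.52/20.19) + (0.0486+0.5915²/2)·2.3693) / 0.910468 = (0.309726 + 0.529624) / 0.910468 = 0.921888
d₂ = d₁ − σ√T = 0.921888 − 0.910468 = 0.011420
e^{−rT} = e^{−0.0486·2.3693} = 0.891234
N(d₁) = 0.821707,  N(d₂) = 0.504556
Call price V = S·N(d₁) − K·e^{−rT}·N(d₂) = 22.613363 − 9.078986 = 13.534377
φ(d₁) = (1/√(2π))·e^{−d₁²/2} = 0.260832
Γ = φ(d₁) / (S·σ·√T) = 0.010410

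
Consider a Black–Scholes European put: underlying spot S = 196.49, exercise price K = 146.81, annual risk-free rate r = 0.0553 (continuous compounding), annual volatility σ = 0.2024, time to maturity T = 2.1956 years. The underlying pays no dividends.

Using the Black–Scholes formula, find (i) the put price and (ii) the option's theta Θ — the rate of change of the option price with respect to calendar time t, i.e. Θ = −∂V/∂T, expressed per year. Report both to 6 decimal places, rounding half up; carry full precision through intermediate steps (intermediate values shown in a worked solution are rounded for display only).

price = 1.835258
Θ = -0.878711

σ√T = 0.2024·√2.1956 = 0.299907
d₁ = (ln(S/K) + (r+σ²/2)T) / (σ√T) = (ln(196.49/146.81) + (0.0553+0.2024²/2)·2.1956) / 0.299907 = (0.291472 + 0.166389) / 0.299907 = 1.526675
d₂ = d₁ − σ√T = 1.526675 − 0.299907 = 1.226768
e^{−rT} = e^{−0.0553·2.1956} = 0.885665
N(−d₁) = 0.063421,  N(−d₂) = 0.109955
Put price V = K·e^{−rT}·N(−d₂) − S·N(−d₁) = 14.296824 − 12.461566 = 1.835258
φ(d₁) = (1/√(2π))·e^{−d₁²/2} = 0.124393
Θ = −S·φ(d₁)·σ/(2√T) + r·K·e^{−rT}·N(−d₂) = −1.669326 + 0.790614 = -0.878711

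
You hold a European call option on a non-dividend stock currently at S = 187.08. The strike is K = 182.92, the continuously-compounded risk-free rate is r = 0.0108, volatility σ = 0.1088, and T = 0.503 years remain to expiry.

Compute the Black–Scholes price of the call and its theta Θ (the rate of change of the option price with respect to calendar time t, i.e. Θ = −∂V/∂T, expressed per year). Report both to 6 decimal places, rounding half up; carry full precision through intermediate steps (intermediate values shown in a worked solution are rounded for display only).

price = 8.621335
Θ = -6.515146

σ√T = 0.1088·√0.503 = 0.077164
d₁ = (ln(S/K) + (r+σ²/2)T) / (σ√T) = (ln(187.08/182.92) + (0.0108+0.1088²/2)·0.503) / 0.077164 = (0.022487 + 0.008410) / 0.077164 = 0.400408
d₂ = d₁ − σ√T = 0.400408 − 0.077164 = 0.323244
e^{−rT} = e^{−0.0108·0.503} = 0.994582
N(d₁) = 0.655572,  N(d₂) = 0.626745
Call price V = S·N(d₁) − K·e^{−rT}·N(d₂) = 122.644405 − 114.023070 = 8.621335
φ(d₁) = (1/√(2π))·e^{−d₁²/2} = 0.368210
Θ = −S·φ(d₁)·σ/(2√T) − r·K·e^{−rT}·N(d₂) = −5.283697 − 1.231449 = -6.515146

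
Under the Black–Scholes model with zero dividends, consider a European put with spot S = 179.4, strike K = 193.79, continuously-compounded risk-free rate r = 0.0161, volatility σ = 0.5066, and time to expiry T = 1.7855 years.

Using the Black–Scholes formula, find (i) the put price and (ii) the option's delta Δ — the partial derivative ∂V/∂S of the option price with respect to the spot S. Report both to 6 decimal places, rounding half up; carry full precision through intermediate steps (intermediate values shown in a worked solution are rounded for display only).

σ√T = 0.5066·√1.7855 = 0.676932
d₁ = (ln(S/K) + (r+σ²/2)T) / (σ√T) = (ln(179.4/193.79) + (0.0161+0.5066²/2)·1.7855) / 0.676932 = (-0.077157 + 0.257865) / 0.676932 = 0.266951
d₂ = d₁ − σ√T = 0.266951 − 0.676932 = -0.409981
e^{−rT} = e^{−0.0161·1.7855} = 0.971663
N(−d₁) = 0.394753,  N(−d₂) = 0.659090
Put price V = K·e^{−rT}·N(−d₂) − S·N(−d₁) = 124.105662 − 70.818744 = 53.286918
Δ = −N(−d₁) = -0.394753

price = 53.286918
Δ = -0.394753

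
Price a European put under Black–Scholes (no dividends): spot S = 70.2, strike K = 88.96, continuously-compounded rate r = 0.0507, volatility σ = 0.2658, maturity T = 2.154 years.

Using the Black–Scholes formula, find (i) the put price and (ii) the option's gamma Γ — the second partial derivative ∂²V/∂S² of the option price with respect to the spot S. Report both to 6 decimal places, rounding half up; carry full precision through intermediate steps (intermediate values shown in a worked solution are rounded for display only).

price = 16.979756
Γ = 0.014441

σ√T = 0.2658·√2.154 = 0.390102
d₁ = (ln(S/K) + (r+σ²/2)T) / (σ√T) = (ln(70.2/88.96) + (0.0507+0.2658²/2)·2.154) / 0.390102 = (-0.236839 + 0.185297) / 0.390102 = -0.132122
d₂ = d₁ − σ√T = -0.132122 − 0.390102 = -0.522224
e^{−rT} = e^{−0.0507·2.154} = 0.896544
N(−d₁) = 0.552556,  N(−d₂) = 0.699243
Put price V = K·e^{−rT}·N(−d₂) − S·N(−d₁) = 55.769197 − 38.789441 = 16.979756
φ(d₁) = (1/√(2π))·e^{−d₁²/2} = 0.395475
Γ = φ(d₁) / (S·σ·√T) = 0.014441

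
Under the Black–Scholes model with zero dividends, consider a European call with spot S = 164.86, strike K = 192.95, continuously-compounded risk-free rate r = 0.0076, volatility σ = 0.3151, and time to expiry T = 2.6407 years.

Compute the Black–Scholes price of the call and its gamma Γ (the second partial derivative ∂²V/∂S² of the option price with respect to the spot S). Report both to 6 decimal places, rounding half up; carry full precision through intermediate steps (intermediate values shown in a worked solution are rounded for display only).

price = 24.882523
Γ = 0.004726

σ√T = 0.3151·√2.6407 = 0.512045
d₁ = (ln(S/K) + (r+σ²/2)T) / (σ√T) = (ln(164.86/192.95) + (0.0076+0.3151²/2)·2.6407) / 0.512045 = (-0.157334 + 0.151164) / 0.512045 = -0.012050
d₂ = d₁ − σ√T = -0.012050 − 0.512045 = -0.524095
e^{−rT} = e^{−0.0076·2.6407} = 0.980131
N(d₁) = 0.495193,  N(d₂) = 0.300106
Call price V = S·N(d₁) − K·e^{−rT}·N(d₂) = 81.637485 − 56.754963 = 24.882523
φ(d₁) = (1/√(2π))·e^{−d₁²/2} = 0.398913
Γ = φ(d₁) / (S·σ·√T) = 0.004726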